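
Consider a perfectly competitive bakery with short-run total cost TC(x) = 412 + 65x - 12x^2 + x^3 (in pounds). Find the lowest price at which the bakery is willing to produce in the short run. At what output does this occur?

The firm shuts down when price falls below the minimum of average variable cost. AVC = VC/x = 65 - 12x + x^2.
dAVC/dx = -12 + 2x = 0 gives x = 6. min AVC = 65 - 12·6 + 6^2 = 29.
The firm shuts down for any P below £29.

£29 per unit, at x = 6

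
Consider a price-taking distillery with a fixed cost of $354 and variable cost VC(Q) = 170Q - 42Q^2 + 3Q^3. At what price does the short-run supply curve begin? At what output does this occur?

$23 per unit, at Q = 7

The shutdown price is the minimum of AVC. VC = 170Q - 42Q^2 + 3Q^3, so AVC = 170 - 42Q + 3Q^2.
dAVC/dQ = -42 + 6Q = 0 gives Q = 7. min AVC = 170 - 42·7 + 3·7^2 = 23.
So the shutdown price is $23.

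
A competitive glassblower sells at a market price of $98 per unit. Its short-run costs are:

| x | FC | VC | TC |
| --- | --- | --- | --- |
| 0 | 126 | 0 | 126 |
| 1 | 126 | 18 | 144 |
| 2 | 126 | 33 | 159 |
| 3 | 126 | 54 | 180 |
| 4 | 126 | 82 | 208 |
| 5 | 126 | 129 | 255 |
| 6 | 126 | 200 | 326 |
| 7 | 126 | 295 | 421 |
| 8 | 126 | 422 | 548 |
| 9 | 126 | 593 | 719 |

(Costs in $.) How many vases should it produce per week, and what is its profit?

x = 7; profit = $265

Compute π = P·x − TC at each output: x=0: -126; x=1: -46; x=2: 37; x=3: 114; x=4: 184; x=5: 235; x=6: 262; x=7: 265; x=8: 236; x=9: 163.
Profit is maximized at x = 7. AVC there is 295/7 = $42.14 ≤ P, so producing beats shutting down (which would give -$126).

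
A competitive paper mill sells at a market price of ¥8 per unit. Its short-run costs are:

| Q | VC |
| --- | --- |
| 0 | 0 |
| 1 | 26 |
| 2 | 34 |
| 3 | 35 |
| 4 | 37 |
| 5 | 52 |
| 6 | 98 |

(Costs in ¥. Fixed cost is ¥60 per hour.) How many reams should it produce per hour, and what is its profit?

Profit at each row (π = 8Q − TC): Q=0: -60; Q=1: -78; Q=2: -78; Q=3: -71; Q=4: -65; Q=5: -72; Q=6: -110.
Profit is highest at Q = 0. Equivalently, the lowest AVC in the table is 37/4 ≈ ¥9.25 at Q = 4, and P = ¥8 falls below it — price never covers variable cost, so the firm shuts down and loses only its fixed cost.

Q = 0 (shut down); profit = -¥60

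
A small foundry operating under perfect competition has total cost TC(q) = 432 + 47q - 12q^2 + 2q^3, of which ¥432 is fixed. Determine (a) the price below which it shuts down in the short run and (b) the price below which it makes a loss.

Shutdown price = min AVC. AVC = 47 - 12q + 2q^2, with vertex at q = 3 and minimum ¥29.
ATC = 432/q + 47 - 12q + 2q^2. Setting dATC/dq = −432/q^2 − 12 + 4q = 0 gives q = 6 (since 4·6^3 − 12·6^2 = 432).
min ATC = 432/6 + 47 − 12·6 + 2·6^2 = ¥119. That is the break-even price.
Between these two prices the firm operates at a loss; above ¥119 it earns a profit.

Shutdown price = ¥29; break-even price = ¥119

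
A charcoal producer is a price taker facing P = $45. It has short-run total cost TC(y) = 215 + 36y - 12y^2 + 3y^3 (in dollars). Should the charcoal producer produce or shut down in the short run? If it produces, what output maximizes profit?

Produce at y = 3

Strip out fixed cost: VC = 36y - 12y^2 + 3y^3. Then AVC = 36 - 12y + 3y^2 and MC = 36 - 24y + 9y^2.
AVC hits its minimum where MC = AVC, at y = 2, giving min AVC = 36 - 12·2 + 3·2^2 = $24.
Because $45 ≥ $24, revenue can cover variable cost; the firm operates.
Set P = MC: 45 = 36 - 24y + 9y^2 → -9 - 24y + 9y^2 = 0. The roots are y = -1/3 and y = 3; the profit-maximizing output is on the rising part of MC, so y* = 3.
Check: AVC at y = 3 is $27 ≤ P, so revenue covers variable cost.
Profit = P·y − TC = 45·3 − 296 = -$161, a loss, but smaller than the $215 fixed cost the firm would lose by shutting down.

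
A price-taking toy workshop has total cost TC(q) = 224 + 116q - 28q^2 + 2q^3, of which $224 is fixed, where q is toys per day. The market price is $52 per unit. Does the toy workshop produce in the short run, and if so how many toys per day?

Produce at q = 8

Strip out fixed cost: VC = 116q - 28q^2 + 2q^3. Then AVC = 116 - 28q + 2q^2 and MC = 116 - 56q + 6q^2.
AVC is minimized where dAVC/dq = -28 + 4q = 0, at q = 7; min AVC = 116 - 28·7 + 2·7^2 = $18.
Since P = $52 ≥ min AVC = $18, price covers variable cost and the firm should produce.
P = MC gives 64 - 56q + 6q^2 = 0, with roots 4/3 and 8. Take the larger (rising MC): q* = 8.
Check: AVC at q = 8 is $20 ≤ P, so revenue covers variable cost.
Profit = P·q − TC = 52·8 − 384 = $32.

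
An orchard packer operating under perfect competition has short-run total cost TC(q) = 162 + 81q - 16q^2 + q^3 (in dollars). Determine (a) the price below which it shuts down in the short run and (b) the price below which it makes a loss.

Shutdown price = min AVC. AVC = 81 - 16q + q^2, with vertex at q = 8 and minimum $17.
ATC = 162/q + 81 - 16q + q^2. Setting dATC/dq = −162/q^2 − 16 + 2q = 0 gives q = 9 (since 2·9^3 − 16·9^2 = 162).
min ATC = 162/9 + 81 − 16·9 + 9^2 = $36. That is the break-even price.
Between these two prices the firm operates at a loss; above $36 it earns a profit.

Shutdown price = $17; break-even price = $36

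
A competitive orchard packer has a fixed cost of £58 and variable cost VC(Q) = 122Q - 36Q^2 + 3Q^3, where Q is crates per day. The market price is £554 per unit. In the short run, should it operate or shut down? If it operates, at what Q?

Variable cost is VC = 122Q - 36Q^2 + 3Q^3, so AVC = VC/Q = 122 - 36Q + 3Q^2 and MC = dTC/dQ = 122 - 72Q + 9Q^2.
AVC hits its minimum where MC = AVC, at Q = 6, giving min AVC = 122 - 36·6 + 3·6^2 = £14.
P = £554 exceeds min AVC = £14, so the firm stays open.
P = MC gives -432 - 72Q + 9Q^2 = 0, with roots -4 and 12. Take the larger (rising MC): Q* = 12.
Check: AVC at Q = 12 is £122 ≤ P, so revenue covers variable cost.
Profit = P·Q − TC = 554·12 − 1522 = £5126.

Produce at Q = 12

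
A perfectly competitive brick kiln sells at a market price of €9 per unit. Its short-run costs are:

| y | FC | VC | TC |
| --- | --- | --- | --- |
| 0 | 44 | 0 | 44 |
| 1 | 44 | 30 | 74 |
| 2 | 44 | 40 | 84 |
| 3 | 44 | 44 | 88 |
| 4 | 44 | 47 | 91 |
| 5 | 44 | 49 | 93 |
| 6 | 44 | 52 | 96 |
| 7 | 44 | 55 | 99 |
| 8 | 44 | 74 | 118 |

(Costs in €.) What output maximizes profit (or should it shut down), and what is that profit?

y = 7; profit = -€36

Tabulate TR − TC: y=0: -44; y=1: -65; y=2: -66; y=3: -61; y=4: -55; y=5: -48; y=6: -42; y=7: -36; y=8: -46.
Profit is maximized at y = 7. AVC there is 55/7 = €7.86 ≤ P, so producing beats shutting down (which would give -€44).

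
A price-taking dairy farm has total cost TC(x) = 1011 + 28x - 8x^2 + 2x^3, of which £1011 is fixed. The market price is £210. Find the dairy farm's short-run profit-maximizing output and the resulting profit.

Profit = -£31 at x = 7

AVC = 28 - 8x + 2x^2 has its minimum £20 at x = 2; price £210 clears that bar, so the firm operates.
With MC = 28 - 16x + 6x^2, P = MC on the upward-sloping part at x* = 7.
TR = 210·7 = 1470. TC = 1011 + 490 = 1501. Profit = 1470 − 1501 = -£31.
Shutting down would mean losing the fixed cost of £1011, so operating at a loss of £31 is better by £980.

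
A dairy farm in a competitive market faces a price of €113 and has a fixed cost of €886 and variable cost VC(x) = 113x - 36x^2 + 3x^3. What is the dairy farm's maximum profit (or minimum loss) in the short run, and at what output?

AVC = 113 - 36x + 3x^2 has its minimum €5 at x = 6; price €113 clears that bar, so the firm operates.
MC = 113 - 72x + 9x^2. Setting P = MC and taking the root on the rising branch gives x* = 8.
TR = 113·8 = 904. TC = 886 + 136 = 1022. Profit = 904 − 1022 = -€118.
By producing, the firm covers all variable cost plus €768 of fixed cost; shutting down would lose the full €886.

Profit = -€118 at x = 8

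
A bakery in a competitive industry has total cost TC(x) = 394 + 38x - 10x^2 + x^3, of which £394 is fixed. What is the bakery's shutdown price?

The firm shuts down when price falls below the minimum of average variable cost. AVC = VC/x = 38 - 10x + x^2.
At the minimum of AVC, MC = AVC. MC = 38 - 20x + 3x^2; setting MC = AVC gives 2x^2 - 10x = 0, so x = 5. min AVC = 13.
The firm shuts down for any P below £13.

£13 per unit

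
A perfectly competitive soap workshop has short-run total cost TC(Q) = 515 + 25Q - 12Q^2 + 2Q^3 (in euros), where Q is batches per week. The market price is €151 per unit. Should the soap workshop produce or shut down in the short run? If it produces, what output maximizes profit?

From TC, MC = TC'(Q) = 25 - 24Q + 6Q^2 and AVC = VC/Q = 25 - 12Q + 2Q^2.
AVC hits its minimum where MC = AVC, at Q = 3, giving min AVC = 25 - 12·3 + 2·3^2 = €7.
P = €151 exceeds min AVC = €7, so the firm stays open.
Set P = MC: 151 = 25 - 24Q + 6Q^2 → -126 - 24Q + 6Q^2 = 0. The roots are Q = -3 and Q = 7; the profit-maximizing output is on the rising part of MC, so Q* = 7.
Check: AVC at Q = 7 is €39 ≤ P, so revenue covers variable cost.
Profit = P·Q − TC = 151·7 − 788 = €269.

Produce at Q = 7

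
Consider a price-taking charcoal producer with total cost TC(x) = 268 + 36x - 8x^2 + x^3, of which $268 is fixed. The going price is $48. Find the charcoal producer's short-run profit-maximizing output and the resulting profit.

Profit = -$124 at x = 6

AVC = 36 - 8x + x^2 has its minimum $20 at x = 4; price $48 clears that bar, so the firm operates.
MC = 36 - 16x + 3x^2. Setting P = MC and taking the root on the rising branch gives x* = 6.
TR = 48·6 = 288. TC = 268 + 144 = 412. Profit = 288 − 412 = -$124.
By producing, the firm covers all variable cost plus $144 of fixed cost; shutting down would lose the full $268.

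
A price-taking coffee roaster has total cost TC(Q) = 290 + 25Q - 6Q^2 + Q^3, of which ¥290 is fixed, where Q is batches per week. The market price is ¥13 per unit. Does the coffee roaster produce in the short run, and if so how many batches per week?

From TC, MC = TC'(Q) = 25 - 12Q + 3Q^2 and AVC = VC/Q = 25 - 6Q + Q^2.
The AVC parabola has its vertex at Q = 6/2 = 3, where AVC = 25 - 6·3 + 3^2 = ¥16.
With P < min AVC (¥13 < ¥16), every unit sold adds to the loss.
The firm minimizes its loss by shutting down and losing only its fixed cost of ¥290.

Shut down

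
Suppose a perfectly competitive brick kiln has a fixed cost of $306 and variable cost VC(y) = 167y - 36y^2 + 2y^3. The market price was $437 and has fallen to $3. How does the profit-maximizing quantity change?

Output falls from 15 to 0 (the firm shuts down)

AVC = 167 - 36y + 2y^2, minimized at y = 9 where min AVC = $5. MC = 167 - 72y + 6y^2.
At P = $437 ≥ min AVC, set P = MC on the rising branch: y = 15.
At P = $3 < min AVC = $5, price no longer covers variable cost at any output, so the firm shuts down: y = 0.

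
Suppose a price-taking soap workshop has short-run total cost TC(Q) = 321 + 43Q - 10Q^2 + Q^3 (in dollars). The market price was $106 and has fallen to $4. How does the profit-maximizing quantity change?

MC = 43 - 20Q + 3Q^2; the shutdown threshold is min AVC = $18 (at Q = 5).
At P = $106 ≥ min AVC, set P = MC on the rising branch: Q = 9.
At P = $4 < min AVC = $18, price no longer covers variable cost at any output, so the firm shuts down: Q = 0.

Output falls from 9 to 0 (the firm shuts down)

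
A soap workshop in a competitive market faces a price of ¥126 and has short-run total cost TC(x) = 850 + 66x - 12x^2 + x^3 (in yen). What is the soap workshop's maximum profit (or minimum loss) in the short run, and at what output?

Profit = -¥50 at x = 10

AVC = 66 - 12x + x^2 has its minimum ¥30 at x = 6; price ¥126 clears that bar, so the firm operates.
MC = 66 - 24x + 3x^2. Setting P = MC and taking the root on the rising branch gives x* = 10.
TR = 126·10 = 1260. TC = 850 + 460 = 1310. Profit = 1260 − 1310 = -¥50.
That loss of ¥50 beats the ¥850 the firm would lose by shutting down; producing recovers ¥800 of fixed cost.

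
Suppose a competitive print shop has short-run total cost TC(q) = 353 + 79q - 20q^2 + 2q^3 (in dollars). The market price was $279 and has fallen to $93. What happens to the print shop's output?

AVC = 79 - 20q + 2q^2, minimized at q = 5 where min AVC = $29. MC = 79 - 40q + 6q^2.
With P = $279 above the shutdown price, P = MC gives q = 10.
At P = $93 ≥ min AVC, set P = MC: q = 7. The firm stays open but cuts output.

Output falls from 10 to 7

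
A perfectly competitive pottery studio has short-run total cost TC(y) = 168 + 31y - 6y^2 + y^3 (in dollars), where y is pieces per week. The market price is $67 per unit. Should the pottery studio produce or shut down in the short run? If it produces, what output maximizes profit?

Produce at y = 6

Strip out fixed cost: VC = 31y - 6y^2 + y^3. Then AVC = 31 - 6y + y^2 and MC = 31 - 12y + 3y^2.
AVC is minimized where dAVC/dy = -6 + 2y = 0, at y = 3; min AVC = 31 - 6·3 + 3^2 = $22.
Because $67 ≥ $22, revenue can cover variable cost; the firm operates.
Solving P = MC: -36 - 12y + 3y^2 = 0 ⇒ y = -2 or 6. On the upward-sloping branch, y* = 6.
Check: AVC at y = 6 is $31 ≤ P, so revenue covers variable cost.
Profit = P·y − TC = 67·6 − 354 = $48.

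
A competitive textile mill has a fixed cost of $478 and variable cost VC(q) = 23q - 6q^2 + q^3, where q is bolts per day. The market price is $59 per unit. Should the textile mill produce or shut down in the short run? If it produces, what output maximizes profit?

From TC, MC = TC'(q) = 23 - 12q + 3q^2 and AVC = VC/q = 23 - 6q + q^2.
AVC is minimized where dAVC/dq = -6 + 2q = 0, at q = 3; min AVC = 23 - 6·3 + 3^2 = $14.
P = $59 exceeds min AVC = $14, so the firm stays open.
Solving P = MC: -36 - 12q + 3q^2 = 0 ⇒ q = -2 or 6. On the upward-sloping branch, q* = 6.
Check: AVC at q = 6 is $23 ≤ P, so revenue covers variable cost.
Profit = P·q − TC = 59·6 − 616 = -$262, a loss, but smaller than the $478 fixed cost the firm would lose by shutting down.

Produce at q = 6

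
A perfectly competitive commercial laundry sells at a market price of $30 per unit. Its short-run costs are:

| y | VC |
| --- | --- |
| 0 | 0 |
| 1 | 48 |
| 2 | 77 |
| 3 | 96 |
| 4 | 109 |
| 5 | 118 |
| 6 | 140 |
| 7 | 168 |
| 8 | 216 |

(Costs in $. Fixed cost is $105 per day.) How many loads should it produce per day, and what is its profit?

y = 7; profit = -$63

Compute π = P·y − TC at each output: y=0: -105; y=1: -123; y=2: -122; y=3: -111; y=4: -94; y=5: -73; y=6: -65; y=7: -63; y=8: -81.
Profit is maximized at y = 7. AVC there is 168/7 = $24 ≤ P, so producing beats shutting down (which would give -$105).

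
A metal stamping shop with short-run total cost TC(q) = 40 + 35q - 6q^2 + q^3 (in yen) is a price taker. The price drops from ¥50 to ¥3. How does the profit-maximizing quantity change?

MC = 35 - 12q + 3q^2; the shutdown threshold is min AVC = ¥26 (at q = 3).
With P = ¥50 above the shutdown price, P = MC gives q = 5.
At P = ¥3 < min AVC = ¥26, price no longer covers variable cost at any output, so the firm shuts down: q = 0.

Output falls from 5 to 0 (the firm shuts down)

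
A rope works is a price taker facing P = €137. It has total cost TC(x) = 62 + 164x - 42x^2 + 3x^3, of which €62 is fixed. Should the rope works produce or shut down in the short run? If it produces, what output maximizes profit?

Variable cost is VC = 164x - 42x^2 + 3x^3, so AVC = VC/x = 164 - 42x + 3x^2 and MC = dTC/dx = 164 - 84x + 9x^2.
The AVC parabola has its vertex at x = 42/6 = 7, where AVC = 164 - 42·7 + 3·7^2 = €17.
P = €137 exceeds min AVC = €17, so the firm stays open.
Set P = MC: 137 = 164 - 84x + 9x^2 → 27 - 84x + 9x^2 = 0. The roots are x = 1/3 and x = 9; the profit-maximizing output is on the rising part of MC, so x* = 9.
Check: AVC at x = 9 is €29 ≤ P, so revenue covers variable cost.
Profit = P·x − TC = 137·9 − 323 = €910.

Produce at x = 9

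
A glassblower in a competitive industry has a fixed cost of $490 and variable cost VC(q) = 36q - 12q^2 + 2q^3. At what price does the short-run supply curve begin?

Short-run supply begins at min AVC. From VC = 36q - 12q^2 + 2q^3, AVC = 36 - 12q + 2q^2.
At the minimum of AVC, MC = AVC. MC = 36 - 24q + 6q^2; setting MC = AVC gives 4q^2 - 12q = 0, so q = 3. min AVC = 18.
The firm shuts down for any P below $18.

$18 per unit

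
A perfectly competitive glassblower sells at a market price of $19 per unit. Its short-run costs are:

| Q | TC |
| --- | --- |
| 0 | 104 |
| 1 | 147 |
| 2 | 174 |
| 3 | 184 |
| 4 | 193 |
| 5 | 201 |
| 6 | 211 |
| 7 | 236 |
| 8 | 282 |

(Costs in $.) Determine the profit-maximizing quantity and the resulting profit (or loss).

Profit at each row (π = 19Q − TC): Q=0: -104; Q=1: -128; Q=2: -136; Q=3: -127; Q=4: -117; Q=5: -106; Q=6: -97; Q=7: -103; Q=8: -130.
Profit is maximized at Q = 6. AVC there is 107/6 = $17.83 ≤ P, so producing beats shutting down (which would give -$104).

Q = 6; profit = -$97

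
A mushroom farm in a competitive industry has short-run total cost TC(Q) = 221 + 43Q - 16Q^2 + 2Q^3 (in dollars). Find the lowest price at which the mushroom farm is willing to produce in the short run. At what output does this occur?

$11 per unit, at Q = 4

The shutdown price is the minimum of AVC. VC = 43Q - 16Q^2 + 2Q^3, so AVC = 43 - 16Q + 2Q^2.
At the minimum of AVC, MC = AVC. MC = 43 - 32Q + 6Q^2; setting MC = AVC gives 4Q^2 - 16Q = 0, so Q = 4. min AVC = 11.
For P < $11 the firm produces nothing.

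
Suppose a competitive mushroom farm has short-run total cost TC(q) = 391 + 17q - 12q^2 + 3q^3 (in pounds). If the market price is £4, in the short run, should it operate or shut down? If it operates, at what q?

Strip out fixed cost: VC = 17q - 12q^2 + 3q^3. Then AVC = 17 - 12q + 3q^2 and MC = 17 - 24q + 9q^2.
The AVC parabola has its vertex at q = 12/6 = 2, where AVC = 17 - 12·2 + 3·2^2 = £5.
P = £4 lies below min AVC = £5; no output level covers variable cost.
Shutting down limits the loss to fixed cost, £391.

Shut down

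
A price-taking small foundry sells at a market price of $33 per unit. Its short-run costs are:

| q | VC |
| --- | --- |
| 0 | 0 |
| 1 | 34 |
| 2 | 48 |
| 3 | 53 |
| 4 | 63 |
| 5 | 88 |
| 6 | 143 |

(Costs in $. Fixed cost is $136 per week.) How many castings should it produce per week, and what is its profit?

Profit at each row (π = 33q − TC): q=0: -136; q=1: -137; q=2: -118; q=3: -90; q=4: -67; q=5: -59; q=6: -81.
Profit is maximized at q = 5. AVC there is 88/5 = $17.60 ≤ P, so producing beats shutting down (which would give -$136).

q = 5; profit = -$59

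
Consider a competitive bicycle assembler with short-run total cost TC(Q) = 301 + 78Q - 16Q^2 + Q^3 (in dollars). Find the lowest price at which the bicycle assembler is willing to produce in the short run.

$14 per unit

The shutdown price is the minimum of AVC. VC = 78Q - 16Q^2 + Q^3, so AVC = 78 - 16Q + Q^2.
dAVC/dQ = -16 + 2Q = 0 gives Q = 8. min AVC = 78 - 16·8 + 8^2 = 14.
The firm shuts down for any P below $14.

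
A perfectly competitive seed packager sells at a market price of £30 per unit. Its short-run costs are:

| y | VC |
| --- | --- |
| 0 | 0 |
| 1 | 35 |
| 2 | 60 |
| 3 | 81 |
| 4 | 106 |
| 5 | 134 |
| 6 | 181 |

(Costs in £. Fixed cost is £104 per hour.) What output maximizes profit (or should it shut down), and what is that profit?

Tabulate TR − TC: y=0: -104; y=1: -109; y=2: -104; y=3: -95; y=4: -90; y=5: -88; y=6: -105.
Profit is maximized at y = 5. AVC there is 134/5 = £26.80 ≤ P, so producing beats shutting down (which would give -£104).

y = 5; profit = -£88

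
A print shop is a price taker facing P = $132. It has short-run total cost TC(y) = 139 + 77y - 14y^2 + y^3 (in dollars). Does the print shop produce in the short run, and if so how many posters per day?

Produce at y = 11

Strip out fixed cost: VC = 77y - 14y^2 + y^3. Then AVC = 77 - 14y + y^2 and MC = 77 - 28y + 3y^2.
The AVC parabola has its vertex at y = 14/2 = 7, where AVC = 77 - 14·7 + 7^2 = $28.
Because $132 ≥ $28, revenue can cover variable cost; the firm operates.
P = MC gives -55 - 28y + 3y^2 = 0, with roots -5/3 and 11. Take the larger (rising MC): y* = 11.
Check: AVC at y = 11 is $44 ≤ P, so revenue covers variable cost.
Profit = P·y − TC = 132·11 − 623 = $829.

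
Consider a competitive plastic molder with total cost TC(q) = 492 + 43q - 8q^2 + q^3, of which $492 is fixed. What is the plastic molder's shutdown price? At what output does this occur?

$27 per unit, at q = 4

The firm shuts down when price falls below the minimum of average variable cost. AVC = VC/q = 43 - 8q + q^2.
At the minimum of AVC, MC = AVC. MC = 43 - 16q + 3q^2; setting MC = AVC gives 2q^2 - 8q = 0, so q = 4. min AVC = 27.
For P < $27 the firm produces nothing.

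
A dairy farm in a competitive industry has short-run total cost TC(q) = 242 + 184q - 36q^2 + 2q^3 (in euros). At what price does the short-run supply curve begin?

The shutdown price is the minimum of AVC. VC = 184q - 36q^2 + 2q^3, so AVC = 184 - 36q + 2q^2.
dAVC/dq = -36 + 4q = 0 gives q = 9. min AVC = 184 - 36·9 + 2·9^2 = 22.
So the shutdown price is €22.

€22 per unit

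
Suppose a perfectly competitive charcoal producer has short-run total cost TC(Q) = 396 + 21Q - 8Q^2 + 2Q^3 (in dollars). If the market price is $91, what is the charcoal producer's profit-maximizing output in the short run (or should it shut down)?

Produce at Q = 5

From TC, MC = TC'(Q) = 21 - 16Q + 6Q^2 and AVC = VC/Q = 21 - 8Q + 2Q^2.
AVC hits its minimum where MC = AVC, at Q = 2, giving min AVC = 21 - 8·2 + 2·2^2 = $13.
P = $91 exceeds min AVC = $13, so the firm stays open.
Solving P = MC: -70 - 16Q + 6Q^2 = 0 ⇒ Q = -7/3 or 5. On the upward-sloping branch, Q* = 5.
Check: AVC at Q = 5 is $31 ≤ P, so revenue covers variable cost.
Profit = P·Q − TC = 91·5 − 551 = -$96, a loss, but smaller than the $396 fixed cost the firm would lose by shutting down.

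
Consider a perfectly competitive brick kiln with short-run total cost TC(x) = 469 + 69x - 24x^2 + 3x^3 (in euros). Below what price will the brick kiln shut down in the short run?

€21 per unit

The shutdown price is the minimum of AVC. VC = 69x - 24x^2 + 3x^3, so AVC = 69 - 24x + 3x^2.
At the minimum of AVC, MC = AVC. MC = 69 - 48x + 9x^2; setting MC = AVC gives 6x^2 - 24x = 0, so x = 4. min AVC = 21.
So the shutdown price is €21.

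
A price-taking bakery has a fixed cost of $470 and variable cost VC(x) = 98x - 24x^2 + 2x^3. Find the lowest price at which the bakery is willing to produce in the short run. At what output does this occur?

$26 per unit, at x = 6

The shutdown price is the minimum of AVC. VC = 98x - 24x^2 + 2x^3, so AVC = 98 - 24x + 2x^2.
At the minimum of AVC, MC = AVC. MC = 98 - 48x + 6x^2; setting MC = AVC gives 4x^2 - 24x = 0, so x = 6. min AVC = 26.
So the shutdown price is $26.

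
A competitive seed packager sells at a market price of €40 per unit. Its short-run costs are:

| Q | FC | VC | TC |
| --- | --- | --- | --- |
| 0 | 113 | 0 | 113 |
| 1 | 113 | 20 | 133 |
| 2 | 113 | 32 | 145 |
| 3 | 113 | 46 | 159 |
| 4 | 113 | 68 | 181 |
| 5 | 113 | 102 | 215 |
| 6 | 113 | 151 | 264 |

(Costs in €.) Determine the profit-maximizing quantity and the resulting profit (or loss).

Q = 5; profit = -€15

Compute π = P·Q − TC at each output: Q=0: -113; Q=1: -93; Q=2: -65; Q=3: -39; Q=4: -21; Q=5: -15; Q=6: -24.
Profit is maximized at Q = 5. AVC there is 102/5 = €20.40 ≤ P, so producing beats shutting down (which would give -€113).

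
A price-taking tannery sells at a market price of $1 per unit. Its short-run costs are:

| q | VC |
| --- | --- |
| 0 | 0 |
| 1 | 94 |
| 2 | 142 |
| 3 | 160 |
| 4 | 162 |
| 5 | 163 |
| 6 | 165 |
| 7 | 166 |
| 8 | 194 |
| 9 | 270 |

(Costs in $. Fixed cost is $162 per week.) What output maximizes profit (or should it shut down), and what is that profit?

q = 0 (shut down); profit = -$162

Compute π = P·q − TC at each output: q=0: -162; q=1: -255; q=2: -302; q=3: -319; q=4: -320; q=5: -320; q=6: -321; q=7: -321; q=8: -348; q=9: -423.
Profit is highest at q = 0. Equivalently, the lowest AVC in the table is 166/7 ≈ $23.71 at q = 7, and P = $1 falls below it — price never covers variable cost, so the firm shuts down and loses only its fixed cost.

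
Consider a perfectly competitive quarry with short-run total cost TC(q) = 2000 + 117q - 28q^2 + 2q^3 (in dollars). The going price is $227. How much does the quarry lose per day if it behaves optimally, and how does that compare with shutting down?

AVC = 117 - 28q + 2q^2; min AVC = $19 at q = 7. Since P = $227 ≥ min AVC, the firm produces.
With MC = 117 - 56q + 6q^2, P = MC on the upward-sloping part at q* = 11.
TR = 227·11 = 2497. TC = 2000 + 561 = 2561. Profit = 2497 − 2561 = -$64.
Shutting down would mean losing the fixed cost of $2000, so operating at a loss of $64 is better by $1936.

Profit = -$64 at q = 11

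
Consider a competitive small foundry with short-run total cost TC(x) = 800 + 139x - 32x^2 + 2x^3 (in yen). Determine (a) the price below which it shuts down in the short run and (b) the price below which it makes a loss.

AVC = 139 - 32x + 2x^2; minimized at x = 8, giving min AVC = ¥11. That is the shutdown price.
ATC = 800/x + 139 - 32x + 2x^2. Setting dATC/dx = −800/x^2 − 32 + 4x = 0 gives x = 10 (since 4·10^3 − 32·10^2 = 800).
min ATC = 800/10 + 139 − 32·10 + 2·10^2 = ¥99. That is the break-even price.
For ¥11 ≤ P < ¥99 the firm produces at a loss; below ¥11 it shuts down.

Shutdown price = ¥11; break-even price = ¥99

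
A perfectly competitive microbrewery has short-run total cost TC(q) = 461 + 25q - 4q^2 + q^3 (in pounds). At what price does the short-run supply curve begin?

£21 per unit

The firm shuts down when price falls below the minimum of average variable cost. AVC = VC/q = 25 - 4q + q^2.
dAVC/dq = -4 + 2q = 0 gives q = 2. min AVC = 25 - 4·2 + 2^2 = 21.
For P < £21 the firm produces nothing.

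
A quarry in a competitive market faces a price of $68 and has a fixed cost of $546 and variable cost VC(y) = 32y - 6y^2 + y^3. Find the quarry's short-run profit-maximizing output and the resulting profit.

AVC = 32 - 6y + y^2; min AVC = $23 at y = 3. Since P = $68 ≥ min AVC, the firm produces.
With MC = 32 - 12y + 3y^2, P = MC on the upward-sloping part at y* = 6.
TR = 68·6 = 408. TC = 546 + 192 = 738. Profit = 408 − 738 = -$330.
By producing, the firm covers all variable cost plus $216 of fixed cost; shutting down would lose the full $546.

Profit = -$330 at y = 6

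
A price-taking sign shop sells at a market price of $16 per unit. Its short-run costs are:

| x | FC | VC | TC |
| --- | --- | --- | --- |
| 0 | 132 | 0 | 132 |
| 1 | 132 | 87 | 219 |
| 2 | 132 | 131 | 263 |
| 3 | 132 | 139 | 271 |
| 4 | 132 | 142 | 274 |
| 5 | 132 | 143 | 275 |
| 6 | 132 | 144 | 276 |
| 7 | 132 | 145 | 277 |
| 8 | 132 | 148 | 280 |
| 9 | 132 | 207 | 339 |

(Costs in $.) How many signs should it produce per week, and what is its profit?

x = 0 (shut down); profit = -$132

Tabulate TR − TC: x=0: -132; x=1: -203; x=2: -231; x=3: -223; x=4: -210; x=5: -195; x=6: -180; x=7: -165; x=8: -152; x=9: -195.
Profit is highest at x = 0. Equivalently, the lowest AVC in the table is 148/8 ≈ $18.50 at x = 8, and P = $16 falls below it — price never covers variable cost, so the firm shuts down and loses only its fixed cost.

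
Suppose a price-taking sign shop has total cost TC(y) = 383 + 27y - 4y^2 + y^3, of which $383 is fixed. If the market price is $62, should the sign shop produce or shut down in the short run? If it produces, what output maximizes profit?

Strip out fixed cost: VC = 27y - 4y^2 + y^3. Then AVC = 27 - 4y + y^2 and MC = 27 - 8y + 3y^2.
AVC is minimized where dAVC/dy = -4 + 2y = 0, at y = 2; min AVC = 27 - 4·2 + 2^2 = $23.
Since P = $62 ≥ min AVC = $23, price covers variable cost and the firm should produce.
Solving P = MC: -35 - 8y + 3y^2 = 0 ⇒ y = -7/3 or 5. On the upward-sloping branch, y* = 5.
Check: AVC at y = 5 is $32 ≤ P, so revenue covers variable cost.
Profit = P·y − TC = 62·5 − 543 = -$233, a loss, but smaller than the $383 fixed cost the firm would lose by shutting down.

Produce at y = 5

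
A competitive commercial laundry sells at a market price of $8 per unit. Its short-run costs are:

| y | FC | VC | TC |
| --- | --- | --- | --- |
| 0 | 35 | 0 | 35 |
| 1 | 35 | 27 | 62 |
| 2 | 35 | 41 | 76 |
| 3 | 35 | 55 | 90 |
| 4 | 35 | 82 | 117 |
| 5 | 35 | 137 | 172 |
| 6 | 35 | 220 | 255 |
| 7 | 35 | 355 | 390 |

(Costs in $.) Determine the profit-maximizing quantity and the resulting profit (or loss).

Compute π = P·y − TC at each output: y=0: -35; y=1: -54; y=2: -60; y=3: -66; y=4: -85; y=5: -132; y=6: -207; y=7: -334.
Profit is highest at y = 0. Equivalently, the lowest AVC in the table is 55/3 ≈ $18.33 at y = 3, and P = $8 falls below it — price never covers variable cost, so the firm shuts down and loses only its fixed cost.

y = 0 (shut down); profit = -$35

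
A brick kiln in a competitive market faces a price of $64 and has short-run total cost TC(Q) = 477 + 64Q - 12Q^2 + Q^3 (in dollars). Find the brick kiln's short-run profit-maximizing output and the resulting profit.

Profit = -$221 at Q = 8

AVC = 64 - 12Q + Q^2 has its minimum $28 at Q = 6; price $64 clears that bar, so the firm operates.
MC = 64 - 24Q + 3Q^2. Setting P = MC and taking the root on the rising branch gives Q* = 8.
TR = 64·8 = 512. TC = 477 + 256 = 733. Profit = 512 − 733 = -$221.
That loss of $221 beats the $477 the firm would lose by shutting down; producing recovers $256 of fixed cost.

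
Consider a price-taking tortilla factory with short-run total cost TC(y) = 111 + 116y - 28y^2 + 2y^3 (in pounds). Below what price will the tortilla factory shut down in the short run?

Short-run supply begins at min AVC. From VC = 116y - 28y^2 + 2y^3, AVC = 116 - 28y + 2y^2.
dAVC/dy = -28 + 4y = 0 gives y = 7. min AVC = 116 - 28·7 + 2·7^2 = 18.
The firm shuts down for any P below £18.

£18 per unit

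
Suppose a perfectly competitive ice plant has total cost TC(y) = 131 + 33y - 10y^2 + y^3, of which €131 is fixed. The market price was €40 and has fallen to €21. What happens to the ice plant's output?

MC = 33 - 20y + 3y^2; the shutdown threshold is min AVC = €8 (at y = 5).
At P = €40 ≥ min AVC, set P = MC on the rising branch: y = 7.
At P = €21 ≥ min AVC, set P = MC: y = 6. The firm stays open but cuts output.

Output falls from 7 to 6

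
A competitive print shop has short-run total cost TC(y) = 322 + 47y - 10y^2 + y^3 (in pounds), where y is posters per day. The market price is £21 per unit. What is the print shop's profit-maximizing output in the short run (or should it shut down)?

Shut down

Strip out fixed cost: VC = 47y - 10y^2 + y^3. Then AVC = 47 - 10y + y^2 and MC = 47 - 20y + 3y^2.
AVC is minimized where dAVC/dy = -10 + 2y = 0, at y = 5; min AVC = 47 - 10·5 + 5^2 = £22.
Since P = £21 < min AVC = £22, price fails to cover variable cost at any output.
Shutting down limits the loss to fixed cost, £322.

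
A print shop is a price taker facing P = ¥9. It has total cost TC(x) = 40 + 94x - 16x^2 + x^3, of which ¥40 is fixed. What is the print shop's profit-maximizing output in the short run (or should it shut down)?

From TC, MC = TC'(x) = 94 - 32x + 3x^2 and AVC = VC/x = 94 - 16x + x^2.
The AVC parabola has its vertex at x = 16/2 = 8, where AVC = 94 - 16·8 + 8^2 = ¥30.
P = ¥9 lies below min AVC = ¥30; no output level covers variable cost.
Best response: produce nothing and absorb the ¥40 fixed cost.

Shut down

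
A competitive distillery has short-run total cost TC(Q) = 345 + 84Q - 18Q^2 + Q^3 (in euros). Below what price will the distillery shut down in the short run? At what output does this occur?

The firm shuts down when price falls below the minimum of average variable cost. AVC = VC/Q = 84 - 18Q + Q^2.
At the minimum of AVC, MC = AVC. MC = 84 - 36Q + 3Q^2; setting MC = AVC gives 2Q^2 - 18Q = 0, so Q = 9. min AVC = 3.
The firm shuts down for any P below €3.

€3 per unit, at Q = 9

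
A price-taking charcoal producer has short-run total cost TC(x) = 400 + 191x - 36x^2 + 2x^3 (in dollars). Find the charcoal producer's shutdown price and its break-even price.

Shutdown price = $29; break-even price = $71

AVC = 191 - 36x + 2x^2; minimized at x = 9, giving min AVC = $29. That is the shutdown price.
ATC = 400/x + 191 - 36x + 2x^2. Setting dATC/dx = −400/x^2 − 36 + 4x = 0 gives x = 10 (since 4·10^3 − 36·10^2 = 400).
min ATC = 400/10 + 191 − 36·10 + 2·10^2 = $71. That is the break-even price.
Between these two prices the firm operates at a loss; above $71 it earns a profit.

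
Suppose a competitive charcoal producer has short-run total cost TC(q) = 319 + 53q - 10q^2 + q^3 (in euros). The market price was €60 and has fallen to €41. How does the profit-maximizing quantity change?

Output falls from 7 to 6

MC = 53 - 20q + 3q^2; the shutdown threshold is min AVC = €28 (at q = 5).
At P = €60 ≥ min AVC, set P = MC on the rising branch: q = 7.
At P = €41 ≥ min AVC, set P = MC: q = 6. The firm stays open but cuts output.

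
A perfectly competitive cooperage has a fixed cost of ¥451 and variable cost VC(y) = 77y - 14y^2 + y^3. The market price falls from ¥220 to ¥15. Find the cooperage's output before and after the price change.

Output falls from 13 to 0 (the firm shuts down)

MC = 77 - 28y + 3y^2; the shutdown threshold is min AVC = ¥28 (at y = 7).
At P = ¥220 ≥ min AVC, set P = MC on the rising branch: y = 13.
At P = ¥15 < min AVC = ¥28, price no longer covers variable cost at any output, so the firm shuts down: y = 0.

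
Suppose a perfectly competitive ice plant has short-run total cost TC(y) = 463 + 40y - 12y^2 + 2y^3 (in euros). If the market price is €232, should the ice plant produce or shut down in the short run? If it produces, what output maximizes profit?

Produce at y = 8

From TC, MC = TC'(y) = 40 - 24y + 6y^2 and AVC = VC/y = 40 - 12y + 2y^2.
AVC hits its minimum where MC = AVC, at y = 3, giving min AVC = 40 - 12·3 + 2·3^2 = €22.
P = €232 exceeds min AVC = €22, so the firm stays open.
Set P = MC: 232 = 40 - 24y + 6y^2 → -192 - 24y + 6y^2 = 0. The roots are y = -4 and y = 8; the profit-maximizing output is on the rising part of MC, so y* = 8.
Check: AVC at y = 8 is €72 ≤ P, so revenue covers variable cost.
Profit = P·y − TC = 232·8 − 1039 = €817.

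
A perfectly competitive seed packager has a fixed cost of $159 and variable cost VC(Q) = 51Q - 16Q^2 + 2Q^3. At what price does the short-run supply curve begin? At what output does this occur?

The shutdown price is the minimum of AVC. VC = 51Q - 16Q^2 + 2Q^3, so AVC = 51 - 16Q + 2Q^2.
At the minimum of AVC, MC = AVC. MC = 51 - 32Q + 6Q^2; setting MC = AVC gives 4Q^2 - 16Q = 0, so Q = 4. min AVC = 19.
The firm shuts down for any P below $19.

$19 per unit, at Q = 4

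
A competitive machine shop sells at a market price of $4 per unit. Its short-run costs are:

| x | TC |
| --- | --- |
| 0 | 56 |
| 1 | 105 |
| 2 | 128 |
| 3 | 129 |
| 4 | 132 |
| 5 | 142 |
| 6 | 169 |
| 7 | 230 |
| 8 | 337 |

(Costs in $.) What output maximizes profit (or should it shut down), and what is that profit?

Profit at each row (π = 4x − TC): x=0: -56; x=1: -101; x=2: -120; x=3: -117; x=4: -116; x=5: -122; x=6: -145; x=7: -202; x=8: -305.
Profit is highest at x = 0. Equivalently, the lowest AVC in the table is 86/5 ≈ $17.20 at x = 5, and P = $4 falls below it — price never covers variable cost, so the firm shuts down and loses only its fixed cost.

x = 0 (shut down); profit = -$56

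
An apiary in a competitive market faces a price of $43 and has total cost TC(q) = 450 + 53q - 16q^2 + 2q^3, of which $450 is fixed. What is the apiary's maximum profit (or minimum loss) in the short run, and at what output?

Profit = -$350 at q = 5

AVC = 53 - 16q + 2q^2; min AVC = $21 at q = 4. Since P = $43 ≥ min AVC, the firm produces.
MC = 53 - 32q + 6q^2. Setting P = MC and taking the root on the rising branch gives q* = 5.
TR = 43·5 = 215. TC = 450 + 115 = 565. Profit = 215 − 565 = -$350.
By producing, the firm covers all variable cost plus $100 of fixed cost; shutting down would lose the full $450.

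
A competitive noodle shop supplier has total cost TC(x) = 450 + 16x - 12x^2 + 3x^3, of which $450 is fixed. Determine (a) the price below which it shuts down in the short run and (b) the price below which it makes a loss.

Shutdown price = $4; break-even price = $121

AVC = 16 - 12x + 3x^2; minimized at x = 2, giving min AVC = $4. That is the shutdown price.
ATC = 450/x + 16 - 12x + 3x^2. Setting dATC/dx = −450/x^2 − 12 + 6x = 0 gives x = 5 (since 6·5^3 − 12·5^2 = 450).
min ATC = 450/5 + 16 − 12·5 + 3·5^2 = $121. That is the break-even price.
For $4 ≤ P < $121 the firm produces at a loss; below $4 it shuts down.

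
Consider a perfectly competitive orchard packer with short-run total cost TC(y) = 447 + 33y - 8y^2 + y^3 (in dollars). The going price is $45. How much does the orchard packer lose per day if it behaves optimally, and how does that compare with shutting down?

Profit = -$303 at y = 6

AVC = 33 - 8y + y^2 has its minimum $17 at y = 4; price $45 clears that bar, so the firm operates.
With MC = 33 - 16y + 3y^2, P = MC on the upward-sloping part at y* = 6.
TR = 45·6 = 270. TC = 447 + 126 = 573. Profit = 270 − 573 = -$303.
That loss of $303 beats the $447 the firm would lose by shutting down; producing recovers $144 of fixed cost.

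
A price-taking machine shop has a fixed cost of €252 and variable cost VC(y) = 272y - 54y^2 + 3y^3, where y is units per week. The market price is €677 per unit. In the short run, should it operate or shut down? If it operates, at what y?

Variable cost is VC = 272y - 54y^2 + 3y^3, so AVC = VC/y = 272 - 54y + 3y^2 and MC = dTC/dy = 272 - 108y + 9y^2.
AVC is minimized where dAVC/dy = -54 + 6y = 0, at y = 9; min AVC = 272 - 54·9 + 3·9^2 = €29.
P = €677 exceeds min AVC = €29, so the firm stays open.
Set P = MC: 677 = 272 - 108y + 9y^2 → -405 - 108y + 9y^2 = 0. The roots are y = -3 and y = 15; the profit-maximizing output is on the rising part of MC, so y* = 15.
Check: AVC at y = 15 is €137 ≤ P, so revenue covers variable cost.
Profit = P·y − TC = 677·15 − 2307 = €7848.

Produce at y = 15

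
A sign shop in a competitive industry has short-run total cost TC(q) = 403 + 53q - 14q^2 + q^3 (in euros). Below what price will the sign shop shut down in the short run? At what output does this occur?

€4 per unit, at q = 7

The firm shuts down when price falls below the minimum of average variable cost. AVC = VC/q = 53 - 14q + q^2.
dAVC/dq = -14 + 2q = 0 gives q = 7. min AVC = 53 - 14·7 + 7^2 = 4.
So the shutdown price is €4.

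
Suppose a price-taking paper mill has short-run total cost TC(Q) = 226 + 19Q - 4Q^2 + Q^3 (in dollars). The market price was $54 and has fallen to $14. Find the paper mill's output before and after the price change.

Output falls from 5 to 0 (the firm shuts down)

MC = 19 - 8Q + 3Q^2; the shutdown threshold is min AVC = $15 (at Q = 2).
With P = $54 above the shutdown price, P = MC gives Q = 5.
At P = $14 < min AVC = $15, price no longer covers variable cost at any output, so the firm shuts down: Q = 0.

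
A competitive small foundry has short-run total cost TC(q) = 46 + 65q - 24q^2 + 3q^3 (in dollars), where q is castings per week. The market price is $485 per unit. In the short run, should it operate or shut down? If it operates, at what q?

Produce at q = 10

From TC, MC = TC'(q) = 65 - 48q + 9q^2 and AVC = VC/q = 65 - 24q + 3q^2.
The AVC parabola has its vertex at q = 24/6 = 4, where AVC = 65 - 24·4 + 3·4^2 = $17.
Because $485 ≥ $17, revenue can cover variable cost; the firm operates.
Solving P = MC: -420 - 48q + 9q^2 = 0 ⇒ q = -14/3 or 10. On the upward-sloping branch, q* = 10.
Check: AVC at q = 10 is $125 ≤ P, so revenue covers variable cost.
Profit = P·q − TC = 485·10 − 1296 = $3554.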